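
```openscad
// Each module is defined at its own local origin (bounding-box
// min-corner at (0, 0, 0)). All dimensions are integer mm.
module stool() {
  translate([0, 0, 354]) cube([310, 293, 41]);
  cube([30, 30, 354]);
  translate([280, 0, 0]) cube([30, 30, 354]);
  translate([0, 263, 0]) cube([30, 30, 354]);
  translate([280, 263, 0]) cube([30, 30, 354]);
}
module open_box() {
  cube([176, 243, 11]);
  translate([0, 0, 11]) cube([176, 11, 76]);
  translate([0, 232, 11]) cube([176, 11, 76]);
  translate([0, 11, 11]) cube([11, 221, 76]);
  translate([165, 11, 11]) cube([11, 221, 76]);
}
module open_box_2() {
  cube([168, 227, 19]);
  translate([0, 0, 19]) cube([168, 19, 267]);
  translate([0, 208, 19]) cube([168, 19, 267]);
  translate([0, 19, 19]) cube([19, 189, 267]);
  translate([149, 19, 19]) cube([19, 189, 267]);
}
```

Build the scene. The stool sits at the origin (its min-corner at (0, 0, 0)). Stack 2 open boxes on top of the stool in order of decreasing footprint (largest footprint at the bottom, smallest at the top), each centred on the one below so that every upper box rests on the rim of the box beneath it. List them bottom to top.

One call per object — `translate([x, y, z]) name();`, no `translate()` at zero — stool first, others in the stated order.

stool();
translate([67, 25, 395]) open_box();
translate([71, 33, 482]) open_box_2();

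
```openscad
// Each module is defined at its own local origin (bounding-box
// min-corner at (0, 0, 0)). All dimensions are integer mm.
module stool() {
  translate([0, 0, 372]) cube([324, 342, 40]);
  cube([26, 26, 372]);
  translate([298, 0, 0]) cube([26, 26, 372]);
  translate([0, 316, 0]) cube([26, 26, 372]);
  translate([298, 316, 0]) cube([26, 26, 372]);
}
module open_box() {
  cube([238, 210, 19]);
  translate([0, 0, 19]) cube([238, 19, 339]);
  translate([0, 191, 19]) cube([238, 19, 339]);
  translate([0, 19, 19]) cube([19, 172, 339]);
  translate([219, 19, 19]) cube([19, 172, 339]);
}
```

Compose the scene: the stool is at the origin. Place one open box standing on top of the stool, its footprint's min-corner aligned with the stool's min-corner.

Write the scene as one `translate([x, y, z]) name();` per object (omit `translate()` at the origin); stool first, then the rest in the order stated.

stool();
translate([0, 0, 412]) open_box();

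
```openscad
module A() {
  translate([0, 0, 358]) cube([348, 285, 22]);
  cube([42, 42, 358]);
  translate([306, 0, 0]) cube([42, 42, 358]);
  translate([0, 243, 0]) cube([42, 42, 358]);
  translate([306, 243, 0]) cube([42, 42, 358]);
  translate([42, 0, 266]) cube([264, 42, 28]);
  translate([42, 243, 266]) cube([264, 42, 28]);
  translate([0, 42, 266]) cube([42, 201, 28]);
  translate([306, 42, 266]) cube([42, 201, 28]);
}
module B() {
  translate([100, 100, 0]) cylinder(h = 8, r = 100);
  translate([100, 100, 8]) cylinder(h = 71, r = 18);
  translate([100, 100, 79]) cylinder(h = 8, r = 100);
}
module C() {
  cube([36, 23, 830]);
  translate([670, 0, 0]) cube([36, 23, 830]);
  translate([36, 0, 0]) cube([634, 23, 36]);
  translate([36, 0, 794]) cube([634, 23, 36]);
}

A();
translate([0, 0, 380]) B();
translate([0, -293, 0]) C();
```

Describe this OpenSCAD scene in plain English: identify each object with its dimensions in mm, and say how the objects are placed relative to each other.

A is a four-legged stool. The seat is a 348×285×22 mm slab whose top surface is at z = 380 mm; four square legs, each 42×42 mm in cross-section, run from the floor (z = 0) to the underside of the seat, each flush with a corner of the seat. Four stretchers, 42 mm wide and 28 mm tall, connect adjacent legs with their undersides at z = 266 mm, each running between the inner faces of the legs it joins and aligned with the legs' outer faces on the other axis.

B is a spool: two coaxial disc flanges of radius 100 mm and thickness 8 mm, joined by a core cylinder of radius 18 mm and height 71 mm. The lower flange rests on z = 0 and the three cylinders share a vertical axis.

C is a picture frame with a 634×758 mm rectangular opening (x by z) and a uniform 36 mm border on every side. Frame depth is 23 mm along y. It is built from two vertical stiles running the full outside height and two horizontal rails spanning the gap between the stiles.

The spool is on top of the stool. The picture frame is on the floor beside the stool on its −y side.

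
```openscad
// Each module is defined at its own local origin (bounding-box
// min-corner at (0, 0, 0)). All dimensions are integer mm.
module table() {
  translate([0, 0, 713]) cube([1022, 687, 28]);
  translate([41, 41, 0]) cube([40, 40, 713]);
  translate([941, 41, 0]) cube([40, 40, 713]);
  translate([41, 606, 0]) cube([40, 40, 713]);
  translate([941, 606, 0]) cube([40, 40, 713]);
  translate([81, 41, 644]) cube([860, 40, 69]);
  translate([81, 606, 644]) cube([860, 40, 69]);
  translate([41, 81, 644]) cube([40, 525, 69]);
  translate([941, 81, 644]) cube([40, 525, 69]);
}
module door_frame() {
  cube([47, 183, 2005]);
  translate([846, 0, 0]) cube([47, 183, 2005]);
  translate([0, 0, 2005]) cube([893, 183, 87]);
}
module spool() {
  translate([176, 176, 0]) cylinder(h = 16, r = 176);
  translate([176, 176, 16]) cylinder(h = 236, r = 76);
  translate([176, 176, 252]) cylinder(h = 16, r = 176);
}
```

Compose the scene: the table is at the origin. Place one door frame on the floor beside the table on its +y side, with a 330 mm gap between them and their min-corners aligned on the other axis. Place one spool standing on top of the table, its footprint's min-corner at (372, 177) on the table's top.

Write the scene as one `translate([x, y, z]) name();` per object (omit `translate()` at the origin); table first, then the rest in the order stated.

table();
translate([0, 1017, 0]) door_frame();
translate([372, 177, 741]) spool();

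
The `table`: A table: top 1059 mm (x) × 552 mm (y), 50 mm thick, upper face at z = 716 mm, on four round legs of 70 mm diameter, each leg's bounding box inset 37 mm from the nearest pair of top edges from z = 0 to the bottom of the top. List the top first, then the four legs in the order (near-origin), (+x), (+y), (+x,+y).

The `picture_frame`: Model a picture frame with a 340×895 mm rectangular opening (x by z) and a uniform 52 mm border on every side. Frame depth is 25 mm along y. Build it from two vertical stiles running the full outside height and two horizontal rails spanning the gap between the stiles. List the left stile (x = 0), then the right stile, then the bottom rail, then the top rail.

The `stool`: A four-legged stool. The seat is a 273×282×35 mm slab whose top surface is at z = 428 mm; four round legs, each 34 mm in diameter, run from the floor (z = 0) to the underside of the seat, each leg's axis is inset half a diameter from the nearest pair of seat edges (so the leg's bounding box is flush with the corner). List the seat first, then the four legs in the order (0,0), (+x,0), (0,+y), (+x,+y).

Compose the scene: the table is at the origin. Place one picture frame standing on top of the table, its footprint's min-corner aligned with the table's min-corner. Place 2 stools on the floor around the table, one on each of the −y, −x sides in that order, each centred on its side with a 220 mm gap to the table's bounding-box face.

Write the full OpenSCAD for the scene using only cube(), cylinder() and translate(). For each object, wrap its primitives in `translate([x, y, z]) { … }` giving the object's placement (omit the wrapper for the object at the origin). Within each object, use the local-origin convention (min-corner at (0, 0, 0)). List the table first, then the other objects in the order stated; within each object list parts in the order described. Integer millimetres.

translate([0, 0, 666]) cube([1059, 552, 50]);
translate([72, 72, 0]) cylinder(h = 666, r = 35);
translate([987, 72, 0]) cylinder(h = 666, r = 35);
translate([72, 480, 0]) cylinder(h = 666, r = 35);
translate([987, 480, 0]) cylinder(h = 666, r = 35);
translate([0, 0, 716]) {
  cube([52, 25, 999]);
  translate([392, 0, 0]) cube([52, 25, 999]);
  translate([52, 0, 0]) cube([340, 25, 52]);
  translate([52, 0, 947]) cube([340, 25, 52]);
}
translate([393, -502, 0]) {
  translate([0, 0, 393]) cube([273, 282, 35]);
  translate([17, 17, 0]) cylinder(h = 393, r = 17);
  translate([256, 17, 0]) cylinder(h = 393, r = 17);
  translate([17, 265, 0]) cylinder(h = 393, r = 17);
  translate([256, 265, 0]) cylinder(h = 393, r = 17);
}
translate([-493, 135, 0]) {
  translate([0, 0, 393]) cube([273, 282, 35]);
  translate([17, 17, 0]) cylinder(h = 393, r = 17);
  translate([256, 17, 0]) cylinder(h = 393, r = 17);
  translate([17, 265, 0]) cylinder(h = 393, r = 17);
  translate([256, 265, 0]) cylinder(h = 393, r = 17);
}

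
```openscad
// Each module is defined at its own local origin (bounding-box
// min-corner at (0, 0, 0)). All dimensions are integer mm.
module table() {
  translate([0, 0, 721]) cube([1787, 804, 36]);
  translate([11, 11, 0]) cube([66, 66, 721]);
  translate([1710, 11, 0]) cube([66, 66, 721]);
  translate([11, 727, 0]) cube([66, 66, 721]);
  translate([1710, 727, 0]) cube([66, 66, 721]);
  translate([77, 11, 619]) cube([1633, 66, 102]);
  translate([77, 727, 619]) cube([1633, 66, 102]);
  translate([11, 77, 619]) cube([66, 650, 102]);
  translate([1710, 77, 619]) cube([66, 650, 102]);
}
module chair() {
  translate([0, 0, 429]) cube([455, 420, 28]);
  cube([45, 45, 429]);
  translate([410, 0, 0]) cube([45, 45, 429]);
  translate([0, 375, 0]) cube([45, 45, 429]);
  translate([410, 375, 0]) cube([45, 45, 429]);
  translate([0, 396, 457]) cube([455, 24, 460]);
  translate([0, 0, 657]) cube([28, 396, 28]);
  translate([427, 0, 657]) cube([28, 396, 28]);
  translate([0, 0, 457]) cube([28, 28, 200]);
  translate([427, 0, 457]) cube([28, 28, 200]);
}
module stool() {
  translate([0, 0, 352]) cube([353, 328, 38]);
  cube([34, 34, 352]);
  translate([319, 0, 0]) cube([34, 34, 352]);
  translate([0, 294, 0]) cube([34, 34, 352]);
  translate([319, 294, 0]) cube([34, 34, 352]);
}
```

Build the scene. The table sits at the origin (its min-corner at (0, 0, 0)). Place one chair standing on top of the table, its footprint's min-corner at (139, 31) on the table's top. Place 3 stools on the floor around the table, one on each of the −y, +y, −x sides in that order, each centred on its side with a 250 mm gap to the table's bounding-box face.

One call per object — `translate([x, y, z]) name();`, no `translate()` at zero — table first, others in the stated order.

table();
translate([139, 31, 757]) chair();
translate([717, -578, 0]) stool();
translate([717, 1054, 0]) stool();
translate([-603, 238, 0]) stool();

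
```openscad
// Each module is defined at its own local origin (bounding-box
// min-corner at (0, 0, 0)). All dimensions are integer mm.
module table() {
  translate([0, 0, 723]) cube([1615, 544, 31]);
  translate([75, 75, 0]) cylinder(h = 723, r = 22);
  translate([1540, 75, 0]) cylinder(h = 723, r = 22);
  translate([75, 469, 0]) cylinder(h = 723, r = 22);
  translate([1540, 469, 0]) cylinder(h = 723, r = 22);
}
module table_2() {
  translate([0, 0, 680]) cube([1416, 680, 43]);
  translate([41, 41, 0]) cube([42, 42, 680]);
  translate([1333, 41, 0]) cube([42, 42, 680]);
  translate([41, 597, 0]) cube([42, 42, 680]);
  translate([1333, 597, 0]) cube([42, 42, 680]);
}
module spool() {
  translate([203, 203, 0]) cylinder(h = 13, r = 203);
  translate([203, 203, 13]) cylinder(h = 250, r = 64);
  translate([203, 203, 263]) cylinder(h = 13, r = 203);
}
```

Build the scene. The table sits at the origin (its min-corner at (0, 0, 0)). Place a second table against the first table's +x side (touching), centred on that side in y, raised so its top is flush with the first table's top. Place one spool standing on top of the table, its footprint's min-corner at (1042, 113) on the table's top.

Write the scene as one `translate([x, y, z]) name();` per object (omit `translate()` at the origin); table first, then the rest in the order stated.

table();
translate([1615, -68, 31]) table_2();
translate([1042, 113, 754]) spool();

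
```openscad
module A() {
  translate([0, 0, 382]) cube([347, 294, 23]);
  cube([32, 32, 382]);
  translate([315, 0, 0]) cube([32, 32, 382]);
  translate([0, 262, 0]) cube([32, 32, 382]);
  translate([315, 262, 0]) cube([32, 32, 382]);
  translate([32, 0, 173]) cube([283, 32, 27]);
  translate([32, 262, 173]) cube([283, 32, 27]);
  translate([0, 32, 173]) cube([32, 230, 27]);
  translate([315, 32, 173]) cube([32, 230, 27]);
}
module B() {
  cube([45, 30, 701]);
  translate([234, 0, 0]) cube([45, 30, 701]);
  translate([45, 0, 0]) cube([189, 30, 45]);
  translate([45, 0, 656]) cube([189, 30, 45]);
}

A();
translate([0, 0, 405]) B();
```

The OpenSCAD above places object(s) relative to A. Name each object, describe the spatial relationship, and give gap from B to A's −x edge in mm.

The picture frame's min-x is at 0; the stool's min-x is 0; gap = 0 mm.

A is a stool. B is a picture frame. The picture frame is on top of the stool. The gap from the picture frame to the stool's −x edge is 0 mm.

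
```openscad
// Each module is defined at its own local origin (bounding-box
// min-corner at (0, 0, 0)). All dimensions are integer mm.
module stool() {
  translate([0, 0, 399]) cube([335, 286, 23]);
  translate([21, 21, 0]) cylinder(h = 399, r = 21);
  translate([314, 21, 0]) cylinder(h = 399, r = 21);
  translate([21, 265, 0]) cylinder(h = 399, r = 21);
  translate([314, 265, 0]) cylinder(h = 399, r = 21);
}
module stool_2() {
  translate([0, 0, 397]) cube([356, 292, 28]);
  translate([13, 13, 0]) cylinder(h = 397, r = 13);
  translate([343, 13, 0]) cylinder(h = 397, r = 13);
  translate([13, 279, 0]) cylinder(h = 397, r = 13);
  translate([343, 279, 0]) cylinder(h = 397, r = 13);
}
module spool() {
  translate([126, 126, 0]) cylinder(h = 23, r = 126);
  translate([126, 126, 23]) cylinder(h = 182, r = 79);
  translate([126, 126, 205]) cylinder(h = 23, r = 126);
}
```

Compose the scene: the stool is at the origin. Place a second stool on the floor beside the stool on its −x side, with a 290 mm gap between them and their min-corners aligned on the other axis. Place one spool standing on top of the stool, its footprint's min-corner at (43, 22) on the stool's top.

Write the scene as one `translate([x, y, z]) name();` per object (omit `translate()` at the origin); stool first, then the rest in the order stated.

stool();
translate([-646, 0, 0]) stool_2();
translate([43, 22, 422]) spool();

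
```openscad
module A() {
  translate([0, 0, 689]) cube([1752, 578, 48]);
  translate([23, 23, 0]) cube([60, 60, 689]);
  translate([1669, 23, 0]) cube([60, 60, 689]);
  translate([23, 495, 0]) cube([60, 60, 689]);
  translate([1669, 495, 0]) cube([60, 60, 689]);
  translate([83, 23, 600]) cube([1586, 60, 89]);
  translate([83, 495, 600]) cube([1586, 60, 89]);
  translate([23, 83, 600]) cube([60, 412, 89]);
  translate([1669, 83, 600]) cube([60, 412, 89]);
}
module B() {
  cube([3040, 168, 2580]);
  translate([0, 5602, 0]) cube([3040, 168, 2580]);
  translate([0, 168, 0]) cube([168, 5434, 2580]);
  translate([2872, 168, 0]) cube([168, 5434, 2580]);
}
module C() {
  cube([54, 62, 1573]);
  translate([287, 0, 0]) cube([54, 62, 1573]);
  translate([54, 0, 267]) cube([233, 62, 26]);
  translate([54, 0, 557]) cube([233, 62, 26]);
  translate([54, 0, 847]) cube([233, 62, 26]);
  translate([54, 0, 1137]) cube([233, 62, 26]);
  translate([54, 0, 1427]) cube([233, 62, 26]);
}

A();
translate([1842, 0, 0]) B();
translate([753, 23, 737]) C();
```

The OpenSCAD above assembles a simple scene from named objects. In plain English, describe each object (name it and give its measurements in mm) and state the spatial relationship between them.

A is a rectangular dining table. The top is 1752×578×48 mm with its upper surface at z = 737 mm. It stands on four 60×60 mm square legs, each inset 23 mm from the nearest pair of top edges, running from the floor to the underside of the top. Four apron rails, 60 mm thick and 89 mm tall, run between adjacent legs with their top edges flush with the underside of the top and their outer faces flush with the legs' outer faces.

B is a box-shaped house frame (walls only): outside footprint 3040×5770 mm, wall height 2580 mm, wall thickness 168 mm. The two y-facing walls run the full x-width; the two x-facing walls fit between the inner faces of the y-facing walls.

C is a wooden ladder with two side rails of 54×62 mm section and 1573 mm height, set 341 mm apart overall. Between them run 5 rectangular rungs (62 mm deep, 26 mm thick), front faces flush with the rails' −y face. The bottom of the first rung is 267 mm above the floor and each subsequent rung is 290 mm higher than the one below.

The house frame is on the floor beside the table on its +x side. The ladder is on top of the table.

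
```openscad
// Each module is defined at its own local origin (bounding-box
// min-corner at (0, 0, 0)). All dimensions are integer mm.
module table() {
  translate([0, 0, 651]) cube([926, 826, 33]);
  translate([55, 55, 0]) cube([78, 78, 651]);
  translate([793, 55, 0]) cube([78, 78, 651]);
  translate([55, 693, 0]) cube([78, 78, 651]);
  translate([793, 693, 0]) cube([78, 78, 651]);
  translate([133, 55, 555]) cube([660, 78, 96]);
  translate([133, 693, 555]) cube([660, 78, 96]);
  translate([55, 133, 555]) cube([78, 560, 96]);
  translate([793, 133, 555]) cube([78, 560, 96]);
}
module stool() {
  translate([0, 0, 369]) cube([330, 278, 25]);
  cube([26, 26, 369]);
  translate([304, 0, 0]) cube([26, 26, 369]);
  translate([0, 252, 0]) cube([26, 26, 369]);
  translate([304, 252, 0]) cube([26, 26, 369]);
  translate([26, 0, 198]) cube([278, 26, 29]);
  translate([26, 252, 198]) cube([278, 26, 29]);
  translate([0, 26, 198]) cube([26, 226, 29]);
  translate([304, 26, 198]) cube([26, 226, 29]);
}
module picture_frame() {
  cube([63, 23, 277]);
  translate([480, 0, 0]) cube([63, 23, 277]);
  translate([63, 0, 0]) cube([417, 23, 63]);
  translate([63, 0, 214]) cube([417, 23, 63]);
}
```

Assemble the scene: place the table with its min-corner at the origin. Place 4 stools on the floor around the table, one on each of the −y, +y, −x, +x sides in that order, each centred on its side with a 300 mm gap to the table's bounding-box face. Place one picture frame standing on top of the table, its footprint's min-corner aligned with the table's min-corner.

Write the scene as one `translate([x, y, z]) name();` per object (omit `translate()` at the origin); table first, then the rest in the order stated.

table();
translate([298, -578, 0]) stool();
translate([298, 1126, 0]) stool();
translate([-630, 274, 0]) stool();
translate([1226, 274, 0]) stool();
translate([0, 0, 684]) picture_frame();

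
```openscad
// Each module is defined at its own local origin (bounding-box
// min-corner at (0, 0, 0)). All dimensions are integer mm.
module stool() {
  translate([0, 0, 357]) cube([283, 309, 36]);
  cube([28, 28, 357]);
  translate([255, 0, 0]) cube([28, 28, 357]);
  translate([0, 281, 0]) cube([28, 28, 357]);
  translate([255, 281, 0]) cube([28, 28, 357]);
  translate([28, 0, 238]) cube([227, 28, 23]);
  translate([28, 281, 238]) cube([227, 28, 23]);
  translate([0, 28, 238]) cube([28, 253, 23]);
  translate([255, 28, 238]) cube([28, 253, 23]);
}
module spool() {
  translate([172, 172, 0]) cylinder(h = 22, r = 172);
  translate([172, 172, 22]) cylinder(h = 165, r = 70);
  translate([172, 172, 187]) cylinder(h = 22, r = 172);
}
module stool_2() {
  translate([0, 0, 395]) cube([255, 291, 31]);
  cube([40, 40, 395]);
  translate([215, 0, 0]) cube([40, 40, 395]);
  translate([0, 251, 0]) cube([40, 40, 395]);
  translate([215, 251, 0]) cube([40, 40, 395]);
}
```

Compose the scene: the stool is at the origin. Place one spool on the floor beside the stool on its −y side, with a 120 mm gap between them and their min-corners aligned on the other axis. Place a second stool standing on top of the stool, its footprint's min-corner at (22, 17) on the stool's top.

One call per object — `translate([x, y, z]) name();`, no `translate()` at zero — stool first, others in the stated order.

stool();
translate([0, -464, 0]) spool();
translate([22, 17, 393]) stool_2();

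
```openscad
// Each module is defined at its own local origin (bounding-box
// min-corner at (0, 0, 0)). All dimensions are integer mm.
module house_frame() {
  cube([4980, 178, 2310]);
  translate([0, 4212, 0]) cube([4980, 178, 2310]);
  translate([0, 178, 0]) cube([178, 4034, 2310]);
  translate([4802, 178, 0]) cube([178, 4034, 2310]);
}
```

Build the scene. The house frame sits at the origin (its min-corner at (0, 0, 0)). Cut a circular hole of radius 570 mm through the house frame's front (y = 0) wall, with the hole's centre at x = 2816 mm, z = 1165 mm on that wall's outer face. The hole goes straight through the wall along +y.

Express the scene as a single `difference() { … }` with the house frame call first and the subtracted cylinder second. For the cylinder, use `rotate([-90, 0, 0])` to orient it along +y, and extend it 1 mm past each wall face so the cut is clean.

difference() {
  house_frame();
  translate([2816, -1, 1165]) rotate([-90, 0, 0]) cylinder(h = 180, r = 570);
}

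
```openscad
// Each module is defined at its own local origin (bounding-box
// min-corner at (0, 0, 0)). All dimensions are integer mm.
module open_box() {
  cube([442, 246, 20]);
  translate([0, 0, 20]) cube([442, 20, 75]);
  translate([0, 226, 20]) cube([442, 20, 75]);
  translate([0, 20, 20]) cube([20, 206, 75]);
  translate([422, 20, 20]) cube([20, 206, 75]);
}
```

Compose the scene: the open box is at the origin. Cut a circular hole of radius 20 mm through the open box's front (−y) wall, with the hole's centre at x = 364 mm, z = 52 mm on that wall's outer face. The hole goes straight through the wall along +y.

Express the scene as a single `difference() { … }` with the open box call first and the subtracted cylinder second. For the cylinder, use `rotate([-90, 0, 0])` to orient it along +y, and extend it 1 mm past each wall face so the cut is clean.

difference() {
  open_box();
  translate([364, -1, 52]) rotate([-90, 0, 0]) cylinder(h = 22, r = 20);
}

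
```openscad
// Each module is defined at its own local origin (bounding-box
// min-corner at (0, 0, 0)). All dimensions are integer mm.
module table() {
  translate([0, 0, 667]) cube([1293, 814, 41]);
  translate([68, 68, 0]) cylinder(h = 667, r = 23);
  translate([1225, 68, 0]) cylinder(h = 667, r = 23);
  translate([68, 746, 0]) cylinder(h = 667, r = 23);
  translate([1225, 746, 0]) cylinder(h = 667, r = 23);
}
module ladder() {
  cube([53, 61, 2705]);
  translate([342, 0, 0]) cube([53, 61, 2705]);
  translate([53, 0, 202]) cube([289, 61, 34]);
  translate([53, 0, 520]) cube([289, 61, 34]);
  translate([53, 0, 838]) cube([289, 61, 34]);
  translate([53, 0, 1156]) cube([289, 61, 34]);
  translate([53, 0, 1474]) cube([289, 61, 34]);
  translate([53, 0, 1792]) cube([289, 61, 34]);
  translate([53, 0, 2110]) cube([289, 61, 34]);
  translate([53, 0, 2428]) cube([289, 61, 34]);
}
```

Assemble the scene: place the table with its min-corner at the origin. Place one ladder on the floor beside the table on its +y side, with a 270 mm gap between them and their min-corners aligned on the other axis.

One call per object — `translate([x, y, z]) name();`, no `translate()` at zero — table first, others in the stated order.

table();
translate([0, 1084, 0]) ladder();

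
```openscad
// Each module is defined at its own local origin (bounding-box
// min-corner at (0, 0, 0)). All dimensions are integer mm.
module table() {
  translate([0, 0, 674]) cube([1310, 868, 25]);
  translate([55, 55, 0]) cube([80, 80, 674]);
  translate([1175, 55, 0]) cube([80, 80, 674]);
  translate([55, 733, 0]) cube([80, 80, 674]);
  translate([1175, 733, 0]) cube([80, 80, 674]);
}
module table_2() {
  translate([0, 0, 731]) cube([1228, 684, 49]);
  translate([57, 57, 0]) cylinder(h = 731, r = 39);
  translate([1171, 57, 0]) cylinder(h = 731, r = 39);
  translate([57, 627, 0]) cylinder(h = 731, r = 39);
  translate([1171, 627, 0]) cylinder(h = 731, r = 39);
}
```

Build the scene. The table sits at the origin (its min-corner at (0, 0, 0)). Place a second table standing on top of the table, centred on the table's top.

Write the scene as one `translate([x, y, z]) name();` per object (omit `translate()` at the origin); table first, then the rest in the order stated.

table();
translate([41, 92, 699]) table_2();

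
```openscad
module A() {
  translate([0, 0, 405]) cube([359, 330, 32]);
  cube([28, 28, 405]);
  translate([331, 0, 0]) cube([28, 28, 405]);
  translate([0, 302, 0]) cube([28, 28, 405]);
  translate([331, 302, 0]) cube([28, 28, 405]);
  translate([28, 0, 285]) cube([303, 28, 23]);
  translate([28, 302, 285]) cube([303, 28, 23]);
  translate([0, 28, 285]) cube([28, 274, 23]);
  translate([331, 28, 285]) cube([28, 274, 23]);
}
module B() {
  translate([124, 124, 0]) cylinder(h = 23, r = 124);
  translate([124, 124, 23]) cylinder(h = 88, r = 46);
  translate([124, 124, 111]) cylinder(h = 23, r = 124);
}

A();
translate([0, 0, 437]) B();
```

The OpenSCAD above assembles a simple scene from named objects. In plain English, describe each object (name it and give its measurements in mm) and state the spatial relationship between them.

A is a simple wooden stool: a rectangular seat 359 mm (x) by 330 mm (y), 32 mm thick, top face at z = 437 mm, on four square legs, each 28×28 mm in cross-section. The legs rest on z = 0, each flush with a corner of the seat. Four stretchers, 28 mm wide and 23 mm tall, connect adjacent legs with their undersides at z = 285 mm, each running between the inner faces of the legs it joins and aligned with the legs' outer faces on the other axis.

B is a spool: two coaxial disc flanges of radius 124 mm and thickness 23 mm, joined by a core cylinder of radius 46 mm and height 88 mm. The lower flange rests on z = 0 and the three cylinders share a vertical axis.

The spool is on top of the stool.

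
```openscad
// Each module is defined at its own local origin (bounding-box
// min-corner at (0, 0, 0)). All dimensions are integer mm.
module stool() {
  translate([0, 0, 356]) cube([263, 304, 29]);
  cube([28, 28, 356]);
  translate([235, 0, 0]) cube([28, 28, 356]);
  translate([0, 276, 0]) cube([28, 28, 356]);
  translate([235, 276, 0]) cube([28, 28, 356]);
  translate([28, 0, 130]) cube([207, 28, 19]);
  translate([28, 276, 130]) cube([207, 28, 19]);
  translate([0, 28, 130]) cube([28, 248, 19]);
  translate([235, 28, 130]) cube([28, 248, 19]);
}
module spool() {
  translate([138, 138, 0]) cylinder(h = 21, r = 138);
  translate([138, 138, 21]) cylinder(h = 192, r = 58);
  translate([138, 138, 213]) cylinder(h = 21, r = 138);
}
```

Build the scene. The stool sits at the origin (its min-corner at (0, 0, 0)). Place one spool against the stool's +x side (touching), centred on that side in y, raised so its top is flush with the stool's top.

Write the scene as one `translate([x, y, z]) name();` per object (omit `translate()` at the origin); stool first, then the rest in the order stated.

stool();
translate([263, 14, 151]) spool();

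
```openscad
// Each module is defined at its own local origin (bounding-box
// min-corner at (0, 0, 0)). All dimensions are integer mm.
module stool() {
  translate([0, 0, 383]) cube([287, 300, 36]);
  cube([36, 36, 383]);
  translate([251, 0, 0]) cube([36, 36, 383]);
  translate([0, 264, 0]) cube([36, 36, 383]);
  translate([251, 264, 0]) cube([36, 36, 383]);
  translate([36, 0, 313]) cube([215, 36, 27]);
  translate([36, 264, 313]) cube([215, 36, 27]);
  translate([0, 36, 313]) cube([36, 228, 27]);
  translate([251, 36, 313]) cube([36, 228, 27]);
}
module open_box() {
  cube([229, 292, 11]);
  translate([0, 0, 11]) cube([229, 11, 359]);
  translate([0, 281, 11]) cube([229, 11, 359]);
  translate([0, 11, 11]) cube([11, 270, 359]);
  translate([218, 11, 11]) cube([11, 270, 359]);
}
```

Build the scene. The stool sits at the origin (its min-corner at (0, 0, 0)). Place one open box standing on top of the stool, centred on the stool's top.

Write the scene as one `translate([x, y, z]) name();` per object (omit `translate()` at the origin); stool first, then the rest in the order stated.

stool();
translate([29, 4, 419]) open_box();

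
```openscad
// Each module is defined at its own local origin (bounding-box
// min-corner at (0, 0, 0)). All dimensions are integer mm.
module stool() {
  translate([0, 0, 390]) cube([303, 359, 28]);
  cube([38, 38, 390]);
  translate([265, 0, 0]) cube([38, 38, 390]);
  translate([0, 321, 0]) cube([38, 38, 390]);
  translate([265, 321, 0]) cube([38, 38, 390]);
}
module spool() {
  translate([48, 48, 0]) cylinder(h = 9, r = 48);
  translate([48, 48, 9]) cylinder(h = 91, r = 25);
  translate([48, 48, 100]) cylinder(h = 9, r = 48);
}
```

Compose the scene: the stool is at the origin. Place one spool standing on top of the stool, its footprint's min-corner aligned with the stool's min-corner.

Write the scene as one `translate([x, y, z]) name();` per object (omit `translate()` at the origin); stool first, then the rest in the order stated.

stool();
translate([0, 0, 418]) spool();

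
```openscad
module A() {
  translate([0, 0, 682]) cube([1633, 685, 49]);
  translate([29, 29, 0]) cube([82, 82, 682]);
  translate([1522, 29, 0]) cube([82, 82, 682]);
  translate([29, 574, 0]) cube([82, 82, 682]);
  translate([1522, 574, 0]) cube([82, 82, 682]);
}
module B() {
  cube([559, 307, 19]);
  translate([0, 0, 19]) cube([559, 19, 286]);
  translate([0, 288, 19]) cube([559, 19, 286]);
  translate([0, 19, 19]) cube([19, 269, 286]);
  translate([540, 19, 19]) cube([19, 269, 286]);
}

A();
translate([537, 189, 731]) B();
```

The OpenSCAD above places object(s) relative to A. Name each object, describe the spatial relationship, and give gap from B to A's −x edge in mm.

The open box's min-x is at 537; the table's min-x is 0; gap = 537 mm.

A is a table. B is an open box. The open box is on top of the table, centred. The gap from the open box to the table's −x edge is 537 mm.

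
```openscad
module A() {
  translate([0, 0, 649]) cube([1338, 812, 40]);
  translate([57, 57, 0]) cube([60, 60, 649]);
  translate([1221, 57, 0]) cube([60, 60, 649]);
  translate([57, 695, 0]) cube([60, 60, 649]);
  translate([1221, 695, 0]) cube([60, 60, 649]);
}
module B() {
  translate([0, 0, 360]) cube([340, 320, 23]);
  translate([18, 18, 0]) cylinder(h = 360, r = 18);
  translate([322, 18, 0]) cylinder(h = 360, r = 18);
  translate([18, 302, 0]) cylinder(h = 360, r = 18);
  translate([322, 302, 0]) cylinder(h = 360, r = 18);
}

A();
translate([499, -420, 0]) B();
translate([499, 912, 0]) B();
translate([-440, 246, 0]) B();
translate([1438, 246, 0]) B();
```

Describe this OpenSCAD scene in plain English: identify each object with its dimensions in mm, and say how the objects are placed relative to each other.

A is a rectangular dining table. The top is 1338×812×40 mm with its upper surface at z = 689 mm. It stands on four 60×60 mm square legs, each inset 57 mm from the nearest pair of top edges, running from the floor to the underside of the top.

B is a four-legged stool. The seat is 340×320 mm, 23 mm thick, top at z = 383 mm. It stands on four round legs, each 36 mm in diameter, from z = 0 to the seat underside, each leg's axis is inset half a diameter from the nearest pair of seat edges (so the leg's bounding box is flush with the corner).

Four stools sit around the table at the −y, +y, −x, +x sides.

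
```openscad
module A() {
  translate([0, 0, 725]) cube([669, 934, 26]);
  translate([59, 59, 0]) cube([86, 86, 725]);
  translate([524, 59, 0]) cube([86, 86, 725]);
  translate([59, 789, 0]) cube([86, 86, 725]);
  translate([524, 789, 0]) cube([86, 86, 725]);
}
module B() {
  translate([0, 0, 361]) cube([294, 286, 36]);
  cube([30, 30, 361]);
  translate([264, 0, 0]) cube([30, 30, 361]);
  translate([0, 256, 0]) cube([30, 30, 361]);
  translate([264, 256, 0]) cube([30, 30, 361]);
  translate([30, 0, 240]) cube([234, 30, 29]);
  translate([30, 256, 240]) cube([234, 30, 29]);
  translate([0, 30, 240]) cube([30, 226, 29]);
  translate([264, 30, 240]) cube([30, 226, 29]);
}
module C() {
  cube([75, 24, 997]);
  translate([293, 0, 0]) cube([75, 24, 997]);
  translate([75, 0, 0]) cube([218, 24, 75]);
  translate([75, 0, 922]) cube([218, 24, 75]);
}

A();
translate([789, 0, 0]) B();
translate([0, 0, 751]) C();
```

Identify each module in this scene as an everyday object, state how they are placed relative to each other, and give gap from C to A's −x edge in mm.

The picture frame's min-x is at 0; the table's min-x is 0; gap = 0 mm.

A is a table. B is a stool. C is a picture frame. The stool is on the floor beside the table on its +x side. The picture frame is on top of the table. The gap from the picture frame to the table's −x edge is 0 mm.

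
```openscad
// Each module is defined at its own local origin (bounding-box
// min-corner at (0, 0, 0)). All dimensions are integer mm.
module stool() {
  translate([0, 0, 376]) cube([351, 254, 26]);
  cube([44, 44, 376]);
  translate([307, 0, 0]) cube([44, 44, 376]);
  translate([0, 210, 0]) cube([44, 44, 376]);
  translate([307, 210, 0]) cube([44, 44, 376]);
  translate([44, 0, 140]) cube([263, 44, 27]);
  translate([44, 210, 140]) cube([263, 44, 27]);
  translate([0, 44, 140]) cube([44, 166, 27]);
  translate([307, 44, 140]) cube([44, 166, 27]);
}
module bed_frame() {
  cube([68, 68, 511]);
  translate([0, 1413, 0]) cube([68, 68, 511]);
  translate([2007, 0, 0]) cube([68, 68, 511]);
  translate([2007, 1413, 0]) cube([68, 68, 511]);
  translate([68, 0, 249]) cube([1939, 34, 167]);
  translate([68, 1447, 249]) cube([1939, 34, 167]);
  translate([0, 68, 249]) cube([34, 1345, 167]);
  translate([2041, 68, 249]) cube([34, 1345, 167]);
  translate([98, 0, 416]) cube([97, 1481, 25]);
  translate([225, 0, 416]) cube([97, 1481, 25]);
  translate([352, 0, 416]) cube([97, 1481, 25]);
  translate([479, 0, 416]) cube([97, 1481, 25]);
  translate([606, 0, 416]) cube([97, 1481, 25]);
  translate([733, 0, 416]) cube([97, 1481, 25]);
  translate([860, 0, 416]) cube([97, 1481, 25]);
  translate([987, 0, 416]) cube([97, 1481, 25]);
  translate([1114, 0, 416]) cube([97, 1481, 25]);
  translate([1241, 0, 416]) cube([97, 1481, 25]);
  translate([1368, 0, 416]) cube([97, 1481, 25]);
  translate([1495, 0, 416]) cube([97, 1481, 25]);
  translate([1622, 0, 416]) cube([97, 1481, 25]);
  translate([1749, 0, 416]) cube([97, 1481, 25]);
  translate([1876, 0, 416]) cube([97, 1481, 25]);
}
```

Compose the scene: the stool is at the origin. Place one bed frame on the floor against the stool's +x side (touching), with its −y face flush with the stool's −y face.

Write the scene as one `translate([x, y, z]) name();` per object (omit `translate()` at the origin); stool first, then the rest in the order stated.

stool();
translate([351, 0, 0]) bed_frame();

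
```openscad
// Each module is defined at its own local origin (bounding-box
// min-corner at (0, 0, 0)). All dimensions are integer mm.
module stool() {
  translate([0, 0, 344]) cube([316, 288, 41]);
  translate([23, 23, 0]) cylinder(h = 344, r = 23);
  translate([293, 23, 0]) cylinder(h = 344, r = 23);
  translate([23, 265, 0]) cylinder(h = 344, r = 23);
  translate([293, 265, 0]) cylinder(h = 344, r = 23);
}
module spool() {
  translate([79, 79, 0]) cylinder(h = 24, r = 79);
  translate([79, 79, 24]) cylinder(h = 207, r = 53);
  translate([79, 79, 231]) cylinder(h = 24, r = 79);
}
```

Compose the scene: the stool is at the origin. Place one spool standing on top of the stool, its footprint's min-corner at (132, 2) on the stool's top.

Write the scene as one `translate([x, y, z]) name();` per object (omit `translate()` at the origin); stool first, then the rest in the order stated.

stool();
translate([132, 2, 385]) spool();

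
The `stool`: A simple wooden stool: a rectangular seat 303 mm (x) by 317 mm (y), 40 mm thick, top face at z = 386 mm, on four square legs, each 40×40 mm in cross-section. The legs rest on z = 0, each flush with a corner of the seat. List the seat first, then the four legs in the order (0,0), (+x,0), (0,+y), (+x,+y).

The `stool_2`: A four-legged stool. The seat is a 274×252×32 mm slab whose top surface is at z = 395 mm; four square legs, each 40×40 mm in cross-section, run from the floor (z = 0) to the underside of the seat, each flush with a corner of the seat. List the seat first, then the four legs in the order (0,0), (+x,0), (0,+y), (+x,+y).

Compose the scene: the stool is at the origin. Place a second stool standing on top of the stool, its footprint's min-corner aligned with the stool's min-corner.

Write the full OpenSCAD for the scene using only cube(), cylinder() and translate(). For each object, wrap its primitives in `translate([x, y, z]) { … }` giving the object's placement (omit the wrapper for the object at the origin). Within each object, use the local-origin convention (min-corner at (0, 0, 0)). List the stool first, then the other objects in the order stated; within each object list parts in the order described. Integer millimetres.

translate([0, 0, 346]) cube([303, 317, 40]);
cube([40, 40, 346]);
translate([263, 0, 0]) cube([40, 40, 346]);
translate([0, 277, 0]) cube([40, 40, 346]);
translate([263, 277, 0]) cube([40, 40, 346]);
translate([0, 0, 386]) {
  translate([0, 0, 363]) cube([274, 252, 32]);
  cube([40, 40, 363]);
  translate([234, 0, 0]) cube([40, 40, 363]);
  translate([0, 212, 0]) cube([40, 40, 363]);
  translate([234, 212, 0]) cube([40, 40, 363]);
}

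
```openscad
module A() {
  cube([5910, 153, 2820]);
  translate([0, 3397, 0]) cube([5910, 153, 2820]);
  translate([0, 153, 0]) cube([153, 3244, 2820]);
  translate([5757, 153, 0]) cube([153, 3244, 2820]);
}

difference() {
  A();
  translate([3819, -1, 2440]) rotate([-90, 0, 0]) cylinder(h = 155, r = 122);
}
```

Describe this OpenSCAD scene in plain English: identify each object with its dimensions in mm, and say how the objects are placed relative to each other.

A is the wall frame of a small rectangular building: four walls, each 2820 mm tall and 153 mm thick, enclosing a footprint 5910 mm (x) by 3550 mm (y) outside-to-outside, with no floor or roof. The front and back walls (the −y and +y sides) span the full width; the two side walls fit between them.

The house frame has a circular hole of radius 122 mm through its front wall, centred at (x = 3819, z = 2440).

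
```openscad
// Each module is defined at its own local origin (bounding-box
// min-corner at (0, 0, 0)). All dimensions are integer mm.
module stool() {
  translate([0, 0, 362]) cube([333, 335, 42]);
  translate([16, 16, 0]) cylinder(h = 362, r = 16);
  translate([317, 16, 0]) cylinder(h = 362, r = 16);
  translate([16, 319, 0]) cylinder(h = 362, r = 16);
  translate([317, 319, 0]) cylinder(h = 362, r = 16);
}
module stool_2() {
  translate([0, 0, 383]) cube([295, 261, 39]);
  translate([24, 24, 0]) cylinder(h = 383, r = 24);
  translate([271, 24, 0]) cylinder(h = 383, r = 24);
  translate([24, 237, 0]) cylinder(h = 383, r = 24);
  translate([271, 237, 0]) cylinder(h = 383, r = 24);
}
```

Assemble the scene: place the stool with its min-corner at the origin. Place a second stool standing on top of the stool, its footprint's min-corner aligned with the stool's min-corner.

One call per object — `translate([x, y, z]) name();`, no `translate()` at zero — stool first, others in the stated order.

stool();
translate([0, 0, 404]) stool_2();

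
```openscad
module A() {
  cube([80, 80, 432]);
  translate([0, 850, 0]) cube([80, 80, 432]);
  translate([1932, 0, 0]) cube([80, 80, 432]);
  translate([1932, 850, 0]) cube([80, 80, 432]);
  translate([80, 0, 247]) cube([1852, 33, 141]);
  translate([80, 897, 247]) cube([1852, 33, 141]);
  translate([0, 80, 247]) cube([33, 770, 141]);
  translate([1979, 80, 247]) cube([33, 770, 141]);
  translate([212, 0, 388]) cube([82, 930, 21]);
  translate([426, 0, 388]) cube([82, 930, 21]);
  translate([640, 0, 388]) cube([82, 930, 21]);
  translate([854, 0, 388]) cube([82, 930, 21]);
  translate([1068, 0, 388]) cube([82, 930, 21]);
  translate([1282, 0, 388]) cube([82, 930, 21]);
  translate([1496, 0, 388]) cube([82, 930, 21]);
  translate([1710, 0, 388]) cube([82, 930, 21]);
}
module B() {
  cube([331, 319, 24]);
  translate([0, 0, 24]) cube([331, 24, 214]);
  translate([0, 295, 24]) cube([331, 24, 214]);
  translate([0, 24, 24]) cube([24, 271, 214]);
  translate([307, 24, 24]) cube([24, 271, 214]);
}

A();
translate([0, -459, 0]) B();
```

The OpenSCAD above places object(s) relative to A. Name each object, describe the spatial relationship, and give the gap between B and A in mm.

The open box's nearest face is 140 mm from the bed frame's −y face.

A is a bed frame. B is an open box. The open box is on the floor beside the bed frame on its −y side. The gap between the open box and the bed frame is 140 mm.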